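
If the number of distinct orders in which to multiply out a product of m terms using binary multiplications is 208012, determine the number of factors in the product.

13

Parenthesizations of m factors are counted by C_{m−1}, and C_12 = 208012.
So the index is 12, and the number of factors is 12 + 1 = 13.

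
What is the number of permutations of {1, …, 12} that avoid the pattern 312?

208012

For any fixed pattern of length 3, the pattern-avoiding permutations of [12] number C_12.
C_12 = 208012.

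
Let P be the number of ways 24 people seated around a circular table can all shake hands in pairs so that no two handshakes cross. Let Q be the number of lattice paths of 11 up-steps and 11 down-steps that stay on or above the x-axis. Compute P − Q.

With 24 = 2·12 people, non-crossing handshake pairings are non-crossing perfect matchings on a circle, counted by C_12. So P = C_12 = 208012.
A Dyck path with 11 up-steps and 11 down-steps has semilength 11, so there are C_11 of them. So Q = C_11 = 58786.
P − Q = 208012 − 58786 = 149226.

149226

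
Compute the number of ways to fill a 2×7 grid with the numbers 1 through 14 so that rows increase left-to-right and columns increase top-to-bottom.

429

Standard Young tableaux of shape 2×n are counted by C_n; here n = 7.
C_7 = C(14,7)/8 = 3432/8 = 429.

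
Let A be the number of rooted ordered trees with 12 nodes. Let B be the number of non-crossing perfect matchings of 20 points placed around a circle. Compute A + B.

75582

Rooted ordered (plane) trees on m nodes have m−1 edges and are counted by C_{m−1}; m = 12 gives C_11. So A = C_11 = 58786.
Pairing 20 circle points by 10 non-crossing chords gives C_10 matchings. So B = C_10 = 16796.
A + B = 58786 + 16796 = 75582.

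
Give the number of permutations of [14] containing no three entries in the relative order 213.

Permutations of [n] avoiding any single length-3 pattern are counted by C_n; here n = 14.
C_14 = 2674440.

2674440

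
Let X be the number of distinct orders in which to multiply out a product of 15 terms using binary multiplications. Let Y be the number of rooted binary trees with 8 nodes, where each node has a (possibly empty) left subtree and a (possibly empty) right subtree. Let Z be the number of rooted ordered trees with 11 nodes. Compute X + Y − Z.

Ways to associate a product of 15 factors correspond to binary trees on 15 leaves, so the count is C_14. So X = C_14 = 2674440.
There are C_n binary search tree shapes on n keys; with n = 8 that is C_8. So Y = C_8 = 1430.
A rooted plane tree on 11 nodes has 10 edges, and such trees are counted by C_10. So Z = C_10 = 16796.
X + Y − Z = 2674440 + 1430 − 16796 = 2659074.

2659074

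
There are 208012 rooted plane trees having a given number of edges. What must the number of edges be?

Rooted ordered trees with n edges are counted by C_n; 208012 = C_12.

12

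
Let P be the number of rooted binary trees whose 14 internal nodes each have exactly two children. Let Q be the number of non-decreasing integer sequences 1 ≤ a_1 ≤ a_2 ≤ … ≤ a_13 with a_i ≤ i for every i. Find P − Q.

1931540

The number of full binary trees on 14 internal nodes is the Catalan number C_14. So P = C_14 = 2674440.
Such sub-staircase sequences of length n are counted by C_n; here n = 13. So Q = C_13 = 742900.
P − Q = 2674440 − 742900 = 1931540.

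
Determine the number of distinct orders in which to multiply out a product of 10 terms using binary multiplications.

4862

Bracketing 10 factors into binary products is counted by C_{10−1} = C_9.
C_9 = C(18,9)/10 = 48620/10 = 4862.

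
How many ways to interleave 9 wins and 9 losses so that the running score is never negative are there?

4862

Reading a vote for the leader as '(' and for the other as ')' turns such a sequence into a balanced string of 9 pairs, so the count is C_9.
C_9 = 4862.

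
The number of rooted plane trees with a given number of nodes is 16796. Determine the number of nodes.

11

Rooted ordered trees on m nodes are counted by C_{m−1}; 16796 = C_10.
So the index is 10, and the number of nodes is 10 + 1 = 11.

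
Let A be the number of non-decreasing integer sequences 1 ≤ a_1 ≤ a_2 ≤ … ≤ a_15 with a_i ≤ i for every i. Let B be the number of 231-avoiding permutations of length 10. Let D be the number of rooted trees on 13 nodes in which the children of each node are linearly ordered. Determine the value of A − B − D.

Weakly increasing sequences with a_i ≤ i biject with Dyck paths of semilength 15, so there are C_15. So A = C_15 = 9694845.
Permutations of [n] avoiding any single length-3 pattern are counted by C_n; here n = 10. So B = C_10 = 16796.
A rooted plane tree on 13 nodes has 12 edges, and such trees are counted by C_12. So D = C_12 = 208012.
A − B − D = 9694845 − 16796 − 208012 = 9470037.

9470037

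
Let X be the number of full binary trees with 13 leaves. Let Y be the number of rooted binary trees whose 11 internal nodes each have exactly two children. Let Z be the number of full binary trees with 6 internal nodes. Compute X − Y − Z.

149094

Full binary trees with 13 leaves have 13−1 = 12 internal nodes, so there are C_12 of them. So X = C_12 = 208012.
Full binary trees with n internal nodes are counted by C_n; here n = 11. So Y = C_11 = 58786.
The number of full binary trees on 6 internal nodes is the Catalan number C_6. So Z = C_6 = 132.
X − Y − Z = 208012 − 58786 − 132 = 149094.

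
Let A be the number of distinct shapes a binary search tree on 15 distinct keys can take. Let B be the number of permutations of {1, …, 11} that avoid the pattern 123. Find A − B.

9636059

Binary trees (left/right distinguished) on n nodes are counted by C_n; here n = 15. So A = C_15 = 9694845.
Permutations of [n] avoiding any single length-3 pattern are counted by C_n; here n = 11. So B = C_11 = 58786.
A − B = 9694845 − 58786 = 9636059.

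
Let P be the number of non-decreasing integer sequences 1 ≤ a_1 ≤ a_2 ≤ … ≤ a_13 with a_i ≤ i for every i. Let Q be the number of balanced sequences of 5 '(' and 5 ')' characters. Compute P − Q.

Weakly increasing sequences with a_i ≤ i biject with Dyck paths of semilength 13, so there are C_13. So P = C_13 = 742900.
A balanced arrangement of 5 bracket pairs is a Dyck word of semilength 5, so the count is C_5. So Q = C_5 = 42.
P − Q = 742900 − 42 = 742858.

742858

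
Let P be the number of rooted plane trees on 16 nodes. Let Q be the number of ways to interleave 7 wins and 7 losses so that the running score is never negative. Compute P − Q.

A rooted plane tree on 16 nodes has 15 edges, and such trees are counted by C_15. So P = C_15 = 9694845.
Reading a vote for the leader as '(' and for the other as ')' turns such a sequence into a balanced string of 7 pairs, so the count is C_7. So Q = C_7 = 429.
P − Q = 9694845 − 429 = 9694416.

9694416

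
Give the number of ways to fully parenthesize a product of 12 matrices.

58786

Ways to associate a product of 12 factors correspond to binary trees on 12 leaves, so the count is C_11.
C_11 = 58786.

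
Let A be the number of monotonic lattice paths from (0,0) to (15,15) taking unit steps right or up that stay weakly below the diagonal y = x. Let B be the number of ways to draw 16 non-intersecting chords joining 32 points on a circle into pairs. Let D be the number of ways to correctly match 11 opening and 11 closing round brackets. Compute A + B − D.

Sub-diagonal monotone paths from (0,0) to (15,15) biject with Dyck paths of semilength 15, giving C_15. So A = C_15 = 9694845.
Pairing 32 circle points by 16 non-crossing chords gives C_16 matchings. So B = C_16 = 35357670.
A balanced arrangement of 11 bracket pairs is a Dyck word of semilength 11, so the count is C_11. So D = C_11 = 58786.
A + B − D = 9694845 + 35357670 − 58786 = 44993729.

44993729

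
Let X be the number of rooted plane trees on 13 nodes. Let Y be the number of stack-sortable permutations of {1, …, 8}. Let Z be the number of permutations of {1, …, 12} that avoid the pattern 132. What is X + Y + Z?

417454

A rooted plane tree on 13 nodes has 12 edges, and such trees are counted by C_12. So X = C_12 = 208012.
By Knuth's characterisation, the stack-sortable permutations of length 8 are the 231-avoiders, numbering C_8. So Y = C_8 = 1430.
For any fixed pattern of length 3, the pattern-avoiding permutations of [12] number C_12. So Z = C_12 = 208012.
X + Y + Z = 208012 + 1430 + 208012 = 417454.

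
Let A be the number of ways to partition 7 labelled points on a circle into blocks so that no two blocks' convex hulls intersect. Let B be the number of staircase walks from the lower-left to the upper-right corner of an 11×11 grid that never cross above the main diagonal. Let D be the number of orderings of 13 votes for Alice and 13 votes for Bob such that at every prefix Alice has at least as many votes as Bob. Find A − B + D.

Non-crossing partitions of an n-element set are counted by C_n; here n = 7. So A = C_7 = 429.
Sub-diagonal monotone paths from (0,0) to (11,11) biject with Dyck paths of semilength 11, giving C_11. So B = C_11 = 58786.
Reading a vote for the leader as '(' and for the other as ')' turns such a sequence into a balanced string of 13 pairs, so the count is C_13. So D = C_13 = 742900.
A − B + D = 429 − 58786 + 742900 = 684543.

684543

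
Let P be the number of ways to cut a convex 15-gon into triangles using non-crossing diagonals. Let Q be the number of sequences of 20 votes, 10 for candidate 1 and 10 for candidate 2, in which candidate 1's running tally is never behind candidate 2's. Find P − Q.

A convex 15-gon is triangulated into 13 triangles, and the number of such triangulations is the Catalan number C_{15−2} = C_13. So P = C_13 = 742900.
Ballot sequences with n votes each where one side never trails are Dyck words, counted by C_n; here n = 10. So Q = C_10 = 16796.
P − Q = 742900 − 16796 = 726104.

726104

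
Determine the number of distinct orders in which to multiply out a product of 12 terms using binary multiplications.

58786

Parenthesizations of m factors correspond to full binary trees with m leaves, counted by C_{m−1}; m = 12 gives C_11.
C_11 = C(22,11)/12 = 705432/12 = 58786.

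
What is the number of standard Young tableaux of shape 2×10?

16796

By the hook-length formula (or a Dyck-path bijection), SYT of shape 2×10 number C_10.
C_10 = C_9 · 2(2·9+1)/(9+2) = 4862 · 38/11 = 16796.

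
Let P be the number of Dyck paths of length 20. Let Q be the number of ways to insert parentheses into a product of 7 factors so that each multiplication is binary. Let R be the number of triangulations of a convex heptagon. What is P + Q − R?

16886

A Dyck path with 10 up-steps and 10 down-steps has semilength 10, so there are C_10 of them. So P = C_10 = 16796.
Ways to associate a product of 7 factors correspond to binary trees on 7 leaves, so the count is C_6. So Q = C_6 = 132.
Triangulations of a convex m-gon are counted by C_{m−2}; with m = 7 this is C_5. So R = C_5 = 42.
P + Q − R = 16796 + 132 − 42 = 16886.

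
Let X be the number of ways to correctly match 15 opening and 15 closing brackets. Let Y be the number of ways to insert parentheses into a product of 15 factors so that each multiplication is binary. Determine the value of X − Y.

7020405

Balanced strings of n pairs of brackets are counted by C_n; here n = 15. So X = C_15 = 9694845.
Parenthesizations of m factors correspond to full binary trees with m leaves, counted by C_{m−1}; m = 15 gives C_14. So Y = C_14 = 2674440.
X − Y = 9694845 − 2674440 = 7020405.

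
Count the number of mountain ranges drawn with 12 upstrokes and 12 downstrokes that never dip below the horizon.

208012

A Dyck path with 12 up-steps and 12 down-steps has semilength 12, so there are C_12 of them.
C_12 = C(24,12)/13 = 2704156/13 = 208012.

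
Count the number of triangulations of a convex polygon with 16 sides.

The number of triangulations of a 16-gon is the Catalan number C_14 (index = sides − 2).
C_14 = C(28,14)/15 = 40116600/15 = 2674440.

2674440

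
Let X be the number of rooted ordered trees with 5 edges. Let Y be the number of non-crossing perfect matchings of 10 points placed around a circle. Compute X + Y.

84

A rooted plane tree with 5 edges has 6 nodes, and the count is C_5. So X = C_5 = 42.
Non-crossing perfect matchings of 2n points on a circle are counted by C_n; with 10 points, n = 5. So Y = C_5 = 42.
X + Y = 42 + 42 = 84.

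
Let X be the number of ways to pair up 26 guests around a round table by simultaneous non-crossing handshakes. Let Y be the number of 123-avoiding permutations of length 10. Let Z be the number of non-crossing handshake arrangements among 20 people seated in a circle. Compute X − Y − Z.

709308

With 26 = 2·13 people, non-crossing handshake pairings are non-crossing perfect matchings on a circle, counted by C_13. So X = C_13 = 742900.
Permutations of [n] avoiding any single length-3 pattern are counted by C_n; here n = 10. So Y = C_10 = 16796.
Non-crossing handshake pairings of 2n people are counted by C_n; 20 people gives n = 10. So Z = C_10 = 16796.
X − Y − Z = 742900 − 16796 − 16796 = 709308.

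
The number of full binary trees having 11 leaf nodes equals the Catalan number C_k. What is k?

Full binary trees with 11 leaves have 11−1 = 10 internal nodes, so there are C_10 of them.

10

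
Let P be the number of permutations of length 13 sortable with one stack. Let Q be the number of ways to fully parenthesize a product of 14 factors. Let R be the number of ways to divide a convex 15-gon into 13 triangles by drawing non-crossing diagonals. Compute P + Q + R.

Stack-sortable permutations are exactly the 231-avoiding ones, counted by C_n; here n = 13. So P = C_13 = 742900.
Bracketing 14 factors into binary products is counted by C_{14−1} = C_13. So Q = C_13 = 742900.
A convex 15-gon is triangulated into 13 triangles, and the number of such triangulations is the Catalan number C_{15−2} = C_13. So R = C_13 = 742900.
P + Q + R = 742900 + 742900 + 742900 = 2228700.

2228700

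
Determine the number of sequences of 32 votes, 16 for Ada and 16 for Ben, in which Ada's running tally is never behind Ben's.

Reading a vote for the leader as '(' and for the other as ')' turns such a sequence into a balanced string of 16 pairs, so the count is C_16.
C_16 = C_15 · 2(2·15+1)/(15+2) = 9694845 · 62/17 = 35357670.

35357670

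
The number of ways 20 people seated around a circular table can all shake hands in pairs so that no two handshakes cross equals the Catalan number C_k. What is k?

10

Non-crossing handshake pairings of 2n people are counted by C_n; 20 people gives n = 10.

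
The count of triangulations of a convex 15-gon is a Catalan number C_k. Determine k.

Triangulations of a convex m-gon are counted by C_{m−2}; with m = 15 this is C_13.

13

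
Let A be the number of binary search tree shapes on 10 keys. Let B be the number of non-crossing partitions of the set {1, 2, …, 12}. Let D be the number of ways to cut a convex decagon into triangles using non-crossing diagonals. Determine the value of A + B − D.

223378

Binary trees (left/right distinguished) on n nodes are counted by C_n; here n = 10. So A = C_10 = 16796.
The non-crossing partitions of [12] form a lattice of size C_12. So B = C_12 = 208012.
Triangulations of a convex m-gon are counted by C_{m−2}; with m = 10 this is C_8. So D = C_8 = 1430.
A + B − D = 16796 + 208012 − 1430 = 223378.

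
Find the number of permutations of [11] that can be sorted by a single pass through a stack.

58786

Stack-sortable permutations are exactly the 231-avoiding ones, counted by C_n; here n = 11.
C_11 = C(22,11)/12 = 705432/12 = 58786.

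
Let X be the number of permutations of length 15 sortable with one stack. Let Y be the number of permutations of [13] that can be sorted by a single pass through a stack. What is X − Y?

8951945

By Knuth's characterisation, the stack-sortable permutations of length 15 are the 231-avoiders, numbering C_15. So X = C_15 = 9694845.
By Knuth's characterisation, the stack-sortable permutations of length 13 are the 231-avoiders, numbering C_13. So Y = C_13 = 742900.
X − Y = 9694845 − 742900 = 8951945.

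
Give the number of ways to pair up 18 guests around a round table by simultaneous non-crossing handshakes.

4862

With 18 = 2·9 people, non-crossing handshake pairings are non-crossing perfect matchings on a circle, counted by C_9.
C_9 = C(18,9)/10 = 48620/10 = 4862.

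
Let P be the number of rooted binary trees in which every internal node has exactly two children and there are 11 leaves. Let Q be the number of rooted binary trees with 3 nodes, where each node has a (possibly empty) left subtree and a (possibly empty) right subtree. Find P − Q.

A full binary tree with L leaves has L−1 internal nodes and is counted by C_{L−1}; L = 11 gives C_10. So P = C_10 = 16796.
There are C_n binary search tree shapes on n keys; with n = 3 that is C_3. So Q = C_3 = 5.
P − Q = 16796 − 5 = 16791.

16791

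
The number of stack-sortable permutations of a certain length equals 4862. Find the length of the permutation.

Stack-sortable permutations of [n] are counted by C_n. Since C_9 = 4862, the index is 9.

9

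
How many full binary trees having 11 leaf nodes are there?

16796

Full binary trees with 11 leaves have 11−1 = 10 internal nodes, so there are C_10 of them.
C_10 = C_9 · 2(2·9+1)/(9+2) = 4862 · 38/11 = 16796.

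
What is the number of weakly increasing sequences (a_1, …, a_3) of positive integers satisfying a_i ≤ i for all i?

5

Such sub-staircase sequences of length n are counted by C_n; here n = 3.
C_3 = 5.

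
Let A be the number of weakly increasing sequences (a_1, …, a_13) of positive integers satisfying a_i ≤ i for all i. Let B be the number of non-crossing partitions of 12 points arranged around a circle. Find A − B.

Such sub-staircase sequences of length n are counted by C_n; here n = 13. So A = C_13 = 742900.
Non-crossing partitions of an n-element set are counted by C_n; here n = 12. So B = C_12 = 208012.
A − B = 742900 − 208012 = 534888.

534888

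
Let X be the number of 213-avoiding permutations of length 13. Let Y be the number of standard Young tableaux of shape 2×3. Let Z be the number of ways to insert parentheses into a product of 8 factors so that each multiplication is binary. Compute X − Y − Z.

742466

Permutations of [n] avoiding any single length-3 pattern are counted by C_n; here n = 13. So X = C_13 = 742900.
Standard Young tableaux of shape 2×n are counted by C_n; here n = 3. So Y = C_3 = 5.
Ways to associate a product of 8 factors correspond to binary trees on 8 leaves, so the count is C_7. So Z = C_7 = 429.
X − Y − Z = 742900 − 5 − 429 = 742466.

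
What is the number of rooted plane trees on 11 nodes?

16796

Rooted ordered (plane) trees on m nodes have m−1 edges and are counted by C_{m−1}; m = 11 gives C_10.
C_10 = 16796.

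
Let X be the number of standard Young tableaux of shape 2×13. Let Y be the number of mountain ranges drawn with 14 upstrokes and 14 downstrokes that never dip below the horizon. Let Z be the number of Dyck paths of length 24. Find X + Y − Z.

Standard Young tableaux of shape 2×n are counted by C_n; here n = 13. So X = C_13 = 742900.
Paths of 14 up- and 14 down-steps that never dip below the axis are Dyck paths; their count is C_14. So Y = C_14 = 2674440.
Paths of 12 up- and 12 down-steps that never dip below the axis are Dyck paths; their count is C_12. So Z = C_12 = 208012.
X + Y − Z = 742900 + 2674440 − 208012 = 3209328.

3209328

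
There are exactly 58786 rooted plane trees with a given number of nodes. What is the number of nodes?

12

Rooted ordered trees on m nodes are counted by C_{m−1}. The Catalan number equal to 58786 is C_11.
So the index is 11, and the number of nodes is 11 + 1 = 12.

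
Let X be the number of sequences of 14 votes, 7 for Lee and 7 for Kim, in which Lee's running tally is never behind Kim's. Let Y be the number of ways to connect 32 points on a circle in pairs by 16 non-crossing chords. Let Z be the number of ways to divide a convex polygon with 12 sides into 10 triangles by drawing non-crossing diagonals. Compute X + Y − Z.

35341303

Reading a vote for the leader as '(' and for the other as ')' turns such a sequence into a balanced string of 7 pairs, so the count is C_7. So X = C_7 = 429.
Pairing 32 circle points by 16 non-crossing chords gives C_16 matchings. So Y = C_16 = 35357670.
The number of triangulations of a 12-gon is the Catalan number C_10 (index = sides − 2). So Z = C_10 = 16796.
X + Y − Z = 429 + 35357670 − 16796 = 35341303.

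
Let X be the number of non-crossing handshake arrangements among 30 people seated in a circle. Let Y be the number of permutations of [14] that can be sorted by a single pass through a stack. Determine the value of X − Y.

7020405

With 30 = 2·15 people, non-crossing handshake pairings are non-crossing perfect matchings on a circle, counted by C_15. So X = C_15 = 9694845.
By Knuth's characterisation, the stack-sortable permutations of length 14 are the 231-avoiders, numbering C_14. So Y = C_14 = 2674440.
X − Y = 9694845 − 2674440 = 7020405.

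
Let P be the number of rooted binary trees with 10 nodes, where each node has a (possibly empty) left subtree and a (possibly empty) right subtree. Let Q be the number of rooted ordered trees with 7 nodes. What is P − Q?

Rooted binary trees with 10 nodes (each child slot possibly empty) number C_10. So P = C_10 = 16796.
Rooted ordered (plane) trees on m nodes have m−1 edges and are counted by C_{m−1}; m = 7 gives C_6. So Q = C_6 = 132.
P − Q = 16796 − 132 = 16664.

16664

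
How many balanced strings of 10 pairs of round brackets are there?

Balanced strings of n pairs of brackets are counted by C_n; here n = 10.
C_10 = C(20,10)/11 = 184756/11 = 16796.

16796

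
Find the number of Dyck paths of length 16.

1430

A Dyck path with 8 up-steps and 8 down-steps has semilength 8, so there are C_8 of them.
C_8 = C(16,8)/9 = 12870/9 = 1430.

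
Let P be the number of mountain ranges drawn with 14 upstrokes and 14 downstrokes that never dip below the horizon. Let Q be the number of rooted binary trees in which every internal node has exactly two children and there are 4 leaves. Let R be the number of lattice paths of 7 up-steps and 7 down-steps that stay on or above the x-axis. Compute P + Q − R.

2674016

A Dyck path with 14 up-steps and 14 down-steps has semilength 14, so there are C_14 of them. So P = C_14 = 2674440.
A full binary tree with L leaves has L−1 internal nodes and is counted by C_{L−1}; L = 4 gives C_3. So Q = C_3 = 5.
Paths of 7 up- and 7 down-steps that never dip below the axis are Dyck paths; their count is C_7. So R = C_7 = 429.
P + Q − R = 2674440 + 5 − 429 = 2674016.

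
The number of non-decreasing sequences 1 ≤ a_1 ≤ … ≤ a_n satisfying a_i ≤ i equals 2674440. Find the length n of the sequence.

Such sub-staircase sequences of length n are counted by C_n. Since C_14 = 2674440, the index is 14.

14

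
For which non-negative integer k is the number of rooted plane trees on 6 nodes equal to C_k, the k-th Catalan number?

5

A rooted plane tree on 6 nodes has 5 edges, and such trees are counted by C_5.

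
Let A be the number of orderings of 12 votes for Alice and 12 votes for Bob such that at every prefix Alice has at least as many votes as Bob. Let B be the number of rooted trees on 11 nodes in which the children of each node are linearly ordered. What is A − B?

Reading a vote for the leader as '(' and for the other as ')' turns such a sequence into a balanced string of 12 pairs, so the count is C_12. So A = C_12 = 208012.
Rooted ordered (plane) trees on m nodes have m−1 edges and are counted by C_{m−1}; m = 11 gives C_10. So B = C_10 = 16796.
A − B = 208012 − 16796 = 191216.

191216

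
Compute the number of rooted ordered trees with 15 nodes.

2674440

A rooted plane tree on 15 nodes has 14 edges, and such trees are counted by C_14.
C_14 = C_13 · 2(2·13+1)/(13+2) = 742900 · 54/15 = 2674440.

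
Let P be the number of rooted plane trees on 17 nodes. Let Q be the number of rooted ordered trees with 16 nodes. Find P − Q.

25662825

A rooted plane tree on 17 nodes has 16 edges, and such trees are counted by C_16. So P = C_16 = 35357670.
A rooted plane tree on 16 nodes has 15 edges, and such trees are counted by C_15. So Q = C_15 = 9694845.
P − Q = 35357670 − 9694845 = 25662825.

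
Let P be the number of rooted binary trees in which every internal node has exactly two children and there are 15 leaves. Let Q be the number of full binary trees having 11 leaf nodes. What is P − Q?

Full binary trees with 15 leaves have 15−1 = 14 internal nodes, so there are C_14 of them. So P = C_14 = 2674440.
A full binary tree with L leaves has L−1 internal nodes and is counted by C_{L−1}; L = 11 gives C_10. So Q = C_10 = 16796.
P − Q = 2674440 − 16796 = 2657644.

2657644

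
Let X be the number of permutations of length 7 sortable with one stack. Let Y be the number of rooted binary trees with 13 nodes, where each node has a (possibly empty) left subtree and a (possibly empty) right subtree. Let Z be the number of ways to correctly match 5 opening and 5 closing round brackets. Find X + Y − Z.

Stack-sortable permutations are exactly the 231-avoiding ones, counted by C_n; here n = 7. So X = C_7 = 429.
Binary trees (left/right distinguished) on n nodes are counted by C_n; here n = 13. So Y = C_13 = 742900.
Balanced strings of n pairs of brackets are counted by C_n; here n = 5. So Z = C_5 = 42.
X + Y − Z = 429 + 742900 − 42 = 743287.

743287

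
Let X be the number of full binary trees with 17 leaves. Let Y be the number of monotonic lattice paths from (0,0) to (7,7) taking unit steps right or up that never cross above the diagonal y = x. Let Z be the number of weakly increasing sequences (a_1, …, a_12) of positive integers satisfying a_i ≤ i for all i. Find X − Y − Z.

35149229

Full binary trees with 17 leaves have 17−1 = 16 internal nodes, so there are C_16 of them. So X = C_16 = 35357670.
Sub-diagonal monotone paths from (0,0) to (7,7) biject with Dyck paths of semilength 7, giving C_7. So Y = C_7 = 429.
Weakly increasing sequences with a_i ≤ i biject with Dyck paths of semilength 12, so there are C_12. So Z = C_12 = 208012.
X − Y − Z = 35357670 − 429 − 208012 = 35149229.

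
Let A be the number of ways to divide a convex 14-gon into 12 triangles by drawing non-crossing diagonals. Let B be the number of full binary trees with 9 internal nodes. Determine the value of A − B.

A convex 14-gon is triangulated into 12 triangles, and the number of such triangulations is the Catalan number C_{14−2} = C_12. So A = C_12 = 208012.
Full binary trees with n internal nodes are counted by C_n; here n = 9. So B = C_9 = 4862.
A − B = 208012 − 4862 = 203150.

203150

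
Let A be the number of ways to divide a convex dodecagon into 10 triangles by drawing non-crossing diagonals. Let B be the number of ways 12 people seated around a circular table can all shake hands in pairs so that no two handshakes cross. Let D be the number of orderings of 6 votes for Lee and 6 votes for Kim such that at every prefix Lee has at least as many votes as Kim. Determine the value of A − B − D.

A convex 12-gon is triangulated into 10 triangles, and the number of such triangulations is the Catalan number C_{12−2} = C_10. So A = C_10 = 16796.
With 12 = 2·6 people, non-crossing handshake pairings are non-crossing perfect matchings on a circle, counted by C_6. So B = C_6 = 132.
Reading a vote for the leader as '(' and for the other as ')' turns such a sequence into a balanced string of 6 pairs, so the count is C_6. So D = C_6 = 132.
A − B − D = 16796 − 132 − 132 = 16532.

16532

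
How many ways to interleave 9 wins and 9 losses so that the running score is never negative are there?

4862

Reading a vote for the leader as '(' and for the other as ')' turns such a sequence into a balanced string of 9 pairs, so the count is C_9.
C_9 = C_8 · 2(2·8+1)/(8+2) = 1430 · 34/10 = 4862.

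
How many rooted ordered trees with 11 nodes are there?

16796

A rooted plane tree on 11 nodes has 10 edges, and such trees are counted by C_10.
C_10 = C(20,10)/11 = 184756/11 = 16796.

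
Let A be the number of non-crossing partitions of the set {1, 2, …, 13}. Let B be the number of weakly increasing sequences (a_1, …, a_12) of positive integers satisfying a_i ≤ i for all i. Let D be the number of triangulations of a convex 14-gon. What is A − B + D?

The non-crossing partitions of [13] form a lattice of size C_13. So A = C_13 = 742900.
Such sub-staircase sequences of length n are counted by C_n; here n = 12. So B = C_12 = 208012.
Triangulations of a convex m-gon are counted by C_{m−2}; with m = 14 this is C_12. So D = C_12 = 208012.
A − B + D = 742900 − 208012 + 208012 = 742900.

742900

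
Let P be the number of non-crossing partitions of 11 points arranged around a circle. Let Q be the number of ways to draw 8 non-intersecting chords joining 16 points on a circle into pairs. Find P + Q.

The non-crossing partitions of [11] form a lattice of size C_11. So P = C_11 = 58786.
Non-crossing perfect matchings of 2n points on a circle are counted by C_n; with 16 points, n = 8. So Q = C_8 = 1430.
P + Q = 58786 + 1430 = 60216.

60216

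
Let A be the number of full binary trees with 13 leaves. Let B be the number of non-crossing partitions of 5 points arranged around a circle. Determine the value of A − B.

207970

Full binary trees with 13 leaves have 13−1 = 12 internal nodes, so there are C_12 of them. So A = C_12 = 208012.
The non-crossing partitions of [5] form a lattice of size C_5. So B = C_5 = 42.
A − B = 208012 − 42 = 207970.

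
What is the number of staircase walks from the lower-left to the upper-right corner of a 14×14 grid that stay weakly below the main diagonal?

Monotone paths in an n×n grid that stay weakly below the diagonal are counted by C_n; here n = 14.
C_14 = 2674440.

2674440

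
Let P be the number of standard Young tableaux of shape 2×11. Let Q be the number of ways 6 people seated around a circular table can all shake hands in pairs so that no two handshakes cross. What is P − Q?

Standard Young tableaux of shape 2×n are counted by C_n; here n = 11. So P = C_11 = 58786.
With 6 = 2·3 people, non-crossing handshake pairings are non-crossing perfect matchings on a circle, counted by C_3. So Q = C_3 = 5.
P − Q = 58786 − 5 = 58781.

58781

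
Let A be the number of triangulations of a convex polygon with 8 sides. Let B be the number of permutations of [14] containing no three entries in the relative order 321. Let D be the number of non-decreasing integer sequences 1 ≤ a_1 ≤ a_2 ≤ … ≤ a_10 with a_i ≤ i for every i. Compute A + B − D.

2657776

Triangulations of a convex m-gon are counted by C_{m−2}; with m = 8 this is C_6. So A = C_6 = 132.
Permutations of [n] avoiding any single length-3 pattern are counted by C_n; here n = 14. So B = C_14 = 2674440.
Such sub-staircase sequences of length n are counted by C_n; here n = 10. So D = C_10 = 16796.
A + B − D = 132 + 2674440 − 16796 = 2657776.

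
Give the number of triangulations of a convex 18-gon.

35357670

A convex 18-gon is triangulated into 16 triangles, and the number of such triangulations is the Catalan number C_{18−2} = C_16.
C_16 = C(32,16)/17 = 601080390/17 = 35357670.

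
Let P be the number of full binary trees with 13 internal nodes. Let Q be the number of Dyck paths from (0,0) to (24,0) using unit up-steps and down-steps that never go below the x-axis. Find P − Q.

Full binary trees with n internal nodes are counted by C_n; here n = 13. So P = C_13 = 742900.
Paths of 12 up- and 12 down-steps that never dip below the axis are Dyck paths; their count is C_12. So Q = C_12 = 208012.
P − Q = 742900 − 208012 = 534888.

534888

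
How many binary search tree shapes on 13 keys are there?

742900

Rooted binary trees with 13 nodes (each child slot possibly empty) number C_13.
C_13 = C(26,13)/14 = 10400600/14 = 742900.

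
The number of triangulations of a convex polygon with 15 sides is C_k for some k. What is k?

13

A convex 15-gon is triangulated into 13 triangles, and the number of such triangulations is the Catalan number C_{15−2} = C_13.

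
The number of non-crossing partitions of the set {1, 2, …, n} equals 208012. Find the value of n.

12

Non-crossing partitions of [n] are counted by C_n, and C_12 = 208012.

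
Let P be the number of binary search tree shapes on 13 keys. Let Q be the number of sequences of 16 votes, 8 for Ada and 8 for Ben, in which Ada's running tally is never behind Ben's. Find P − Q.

Rooted binary trees with 13 nodes (each child slot possibly empty) number C_13. So P = C_13 = 742900.
Reading a vote for the leader as '(' and for the other as ')' turns such a sequence into a balanced string of 8 pairs, so the count is C_8. So Q = C_8 = 1430.
P − Q = 742900 − 1430 = 741470.

741470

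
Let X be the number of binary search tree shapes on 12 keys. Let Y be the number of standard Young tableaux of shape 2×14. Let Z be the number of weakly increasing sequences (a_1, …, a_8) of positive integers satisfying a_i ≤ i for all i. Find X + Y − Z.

2881022

Rooted binary trees with 12 nodes (each child slot possibly empty) number C_12. So X = C_12 = 208012.
By the hook-length formula (or a Dyck-path bijection), SYT of shape 2×14 number C_14. So Y = C_14 = 2674440.
Such sub-staircase sequences of length n are counted by C_n; here n = 8. So Z = C_8 = 1430.
X + Y − Z = 208012 + 2674440 − 1430 = 2881022.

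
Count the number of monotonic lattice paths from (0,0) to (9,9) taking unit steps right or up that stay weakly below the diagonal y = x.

Monotone paths in an n×n grid that stay weakly below the diagonal are counted by C_n; here n = 9.
C_9 = C_8 · 2(2·8+1)/(8+2) = 1430 · 34/10 = 4862.

4862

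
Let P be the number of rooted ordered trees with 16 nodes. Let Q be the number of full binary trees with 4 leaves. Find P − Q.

9694840

A rooted plane tree on 16 nodes has 15 edges, and such trees are counted by C_15. So P = C_15 = 9694845.
A full binary tree with L leaves has L−1 internal nodes and is counted by C_{L−1}; L = 4 gives C_3. So Q = C_3 = 5.
P − Q = 9694845 − 5 = 9694840.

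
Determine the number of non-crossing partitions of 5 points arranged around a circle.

Non-crossing partitions of an n-element set are counted by C_n; here n = 5.
C_5 = C(10,5)/6 = 252/6 = 42.

42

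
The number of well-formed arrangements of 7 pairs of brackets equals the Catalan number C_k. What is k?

Balanced strings of n pairs of brackets are counted by C_n; here n = 7.

7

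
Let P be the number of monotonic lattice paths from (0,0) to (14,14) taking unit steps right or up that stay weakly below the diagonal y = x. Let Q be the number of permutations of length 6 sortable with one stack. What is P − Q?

Monotone paths in an n×n grid that stay weakly below the diagonal are counted by C_n; here n = 14. So P = C_14 = 2674440.
Stack-sortable permutations are exactly the 231-avoiding ones, counted by C_n; here n = 6. So Q = C_6 = 132.
P − Q = 2674440 − 132 = 2674308.

2674308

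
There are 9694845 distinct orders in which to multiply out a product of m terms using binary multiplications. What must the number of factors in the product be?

16

Parenthesizations of m factors are counted by C_{m−1}, and C_15 = 9694845.
So the index is 15, and the number of factors is 15 + 1 = 16.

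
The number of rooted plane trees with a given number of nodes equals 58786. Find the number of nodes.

12

Rooted ordered trees on m nodes are counted by C_{m−1}. Since C_11 = 58786, the index is 11.
So the index is 11, and the number of nodes is 11 + 1 = 12.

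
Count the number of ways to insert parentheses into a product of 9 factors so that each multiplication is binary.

Bracketing 9 factors into binary products is counted by C_{9−1} = C_8.
C_8 = C(16,8)/9 = 12870/9 = 1430.

1430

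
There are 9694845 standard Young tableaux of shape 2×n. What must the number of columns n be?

Standard Young tableaux of shape 2×n are counted by C_n; 9694845 = C_15.

15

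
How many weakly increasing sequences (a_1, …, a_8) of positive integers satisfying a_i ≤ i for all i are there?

Weakly increasing sequences with a_i ≤ i biject with Dyck paths of semilength 8, so there are C_8.
C_8 = C(16,8)/9 = 12870/9 = 1430.

1430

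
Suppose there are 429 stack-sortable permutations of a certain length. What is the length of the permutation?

Stack-sortable permutations of [n] are counted by C_n, and C_7 = 429.

7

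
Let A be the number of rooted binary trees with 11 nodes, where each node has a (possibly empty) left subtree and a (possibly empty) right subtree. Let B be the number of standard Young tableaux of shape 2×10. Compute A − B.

Rooted binary trees with 11 nodes (each child slot possibly empty) number C_11. So A = C_11 = 58786.
By the hook-length formula (or a Dyck-path bijection), SYT of shape 2×10 number C_10. So B = C_10 = 16796.
A − B = 58786 − 16796 = 41990.

41990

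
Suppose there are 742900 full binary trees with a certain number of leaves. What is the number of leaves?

14

Full binary trees with L leaves are counted by C_{L−1}; 742900 = C_13.
So the index is 13, and the number of leaves is 13 + 1 = 14.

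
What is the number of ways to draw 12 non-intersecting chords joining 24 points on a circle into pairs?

208012

Non-crossing perfect matchings of 2n points on a circle are counted by C_n; with 24 points, n = 12.
C_12 = C_11 · 2(2·11+1)/(11+2) = 58786 · 46/13 = 208012.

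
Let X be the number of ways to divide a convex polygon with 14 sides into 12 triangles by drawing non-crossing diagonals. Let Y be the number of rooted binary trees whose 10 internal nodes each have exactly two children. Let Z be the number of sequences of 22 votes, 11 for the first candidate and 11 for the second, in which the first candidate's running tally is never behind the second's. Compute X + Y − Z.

166022

A convex 14-gon is triangulated into 12 triangles, and the number of such triangulations is the Catalan number C_{14−2} = C_12. So X = C_12 = 208012.
The number of full binary trees on 10 internal nodes is the Catalan number C_10. So Y = C_10 = 16796.
Ballot sequences with n votes each where one side never trails are Dyck words, counted by C_n; here n = 11. So Z = C_11 = 58786.
X + Y − Z = 208012 + 16796 − 58786 = 166022.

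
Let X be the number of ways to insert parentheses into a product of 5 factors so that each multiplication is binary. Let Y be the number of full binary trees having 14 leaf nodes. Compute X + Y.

Bracketing 5 factors into binary products is counted by C_{5−1} = C_4. So X = C_4 = 14.
Full binary trees with 14 leaves have 14−1 = 13 internal nodes, so there are C_13 of them. So Y = C_13 = 742900.
X + Y = 14 + 742900 = 742914.

742914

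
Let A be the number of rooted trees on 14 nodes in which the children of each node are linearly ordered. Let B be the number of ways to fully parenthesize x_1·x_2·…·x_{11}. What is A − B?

A rooted plane tree on 14 nodes has 13 edges, and such trees are counted by C_13. So A = C_13 = 742900.
Bracketing 11 factors into binary products is counted by C_{11−1} = C_10. So B = C_10 = 16796.
A − B = 742900 − 16796 = 726104.

726104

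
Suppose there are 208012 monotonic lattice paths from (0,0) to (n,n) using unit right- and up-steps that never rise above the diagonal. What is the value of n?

Such diagonal-avoiding paths in an n×n grid are counted by C_n. The Catalan number equal to 208012 is C_12.

12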